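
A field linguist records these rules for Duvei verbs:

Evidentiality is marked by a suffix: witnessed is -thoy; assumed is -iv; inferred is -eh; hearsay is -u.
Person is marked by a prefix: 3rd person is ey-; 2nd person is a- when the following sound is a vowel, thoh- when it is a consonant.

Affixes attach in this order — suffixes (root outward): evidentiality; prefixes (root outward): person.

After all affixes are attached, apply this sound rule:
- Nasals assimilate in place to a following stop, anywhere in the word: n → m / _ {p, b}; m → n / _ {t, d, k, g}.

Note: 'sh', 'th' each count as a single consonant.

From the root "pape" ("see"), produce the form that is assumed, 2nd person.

Attach evidentiality assumed -iv → papeiv.
Attach person 2nd person thoh- (before consonant 'p') → thohpapeiv.
Nasal assimilation: no change.

thohpapeiv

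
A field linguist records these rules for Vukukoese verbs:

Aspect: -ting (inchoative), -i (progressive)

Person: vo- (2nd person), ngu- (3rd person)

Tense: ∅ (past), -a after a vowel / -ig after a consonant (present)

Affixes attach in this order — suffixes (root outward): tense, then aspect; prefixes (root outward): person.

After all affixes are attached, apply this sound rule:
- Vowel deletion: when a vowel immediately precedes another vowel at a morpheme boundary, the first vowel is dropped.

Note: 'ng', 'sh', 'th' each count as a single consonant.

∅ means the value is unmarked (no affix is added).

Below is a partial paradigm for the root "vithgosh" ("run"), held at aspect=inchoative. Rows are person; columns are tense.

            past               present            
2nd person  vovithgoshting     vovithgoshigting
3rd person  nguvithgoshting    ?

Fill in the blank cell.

nguvithgoshigting

Attach tense present -ig (after consonant 'sh') → vithgoshig.
Attach aspect inchoative -ting → vithgoshigting.
Attach person 3rd person ngu- → nguvithgoshigting.
Vowel deletion: no change.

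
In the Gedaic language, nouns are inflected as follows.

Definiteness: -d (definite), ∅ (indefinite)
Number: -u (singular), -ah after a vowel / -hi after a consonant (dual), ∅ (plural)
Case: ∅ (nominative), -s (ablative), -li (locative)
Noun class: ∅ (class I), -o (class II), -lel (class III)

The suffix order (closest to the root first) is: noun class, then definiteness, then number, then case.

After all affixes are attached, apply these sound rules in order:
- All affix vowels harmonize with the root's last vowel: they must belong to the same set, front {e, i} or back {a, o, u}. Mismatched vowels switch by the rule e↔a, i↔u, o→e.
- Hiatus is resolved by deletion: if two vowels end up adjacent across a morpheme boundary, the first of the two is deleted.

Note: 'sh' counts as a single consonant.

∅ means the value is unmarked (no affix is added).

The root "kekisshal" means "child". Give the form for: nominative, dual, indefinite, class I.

kekisshalhu

noun class = class I: zero marking, form stays kekisshal.
definiteness = indefinite: zero marking, form stays kekisshal.
Attach number dual -hi (after consonant 'l') → kekisshalhi.
case = nominative: zero marking, form stays kekisshalhi.
Apply vowel harmony: kekisshalhi → kekisshalhu.
Vowel deletion: no change.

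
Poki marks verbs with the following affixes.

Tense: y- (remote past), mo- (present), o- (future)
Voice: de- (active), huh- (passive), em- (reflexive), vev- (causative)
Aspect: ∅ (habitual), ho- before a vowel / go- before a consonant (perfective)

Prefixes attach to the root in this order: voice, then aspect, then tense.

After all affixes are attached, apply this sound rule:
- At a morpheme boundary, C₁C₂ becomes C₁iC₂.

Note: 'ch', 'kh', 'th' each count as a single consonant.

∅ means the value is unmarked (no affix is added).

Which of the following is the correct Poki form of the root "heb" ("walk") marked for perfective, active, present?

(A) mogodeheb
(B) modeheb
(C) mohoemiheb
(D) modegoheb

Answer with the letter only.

Attach voice active de- → deheb.
Attach aspect perfective go- (before consonant 'd') → godeheb.
Attach tense present mo- → mogodeheb.
Epenthesis: no change.
So the correct form is mogodeheb, option (A).
(B) modeheb is wrong: it uses habitual instead of perfective for aspect.
(D) modegoheb is wrong: it has the affixes in the wrong order.
(C) mohoemiheb is wrong: it uses reflexive instead of active for voice.

A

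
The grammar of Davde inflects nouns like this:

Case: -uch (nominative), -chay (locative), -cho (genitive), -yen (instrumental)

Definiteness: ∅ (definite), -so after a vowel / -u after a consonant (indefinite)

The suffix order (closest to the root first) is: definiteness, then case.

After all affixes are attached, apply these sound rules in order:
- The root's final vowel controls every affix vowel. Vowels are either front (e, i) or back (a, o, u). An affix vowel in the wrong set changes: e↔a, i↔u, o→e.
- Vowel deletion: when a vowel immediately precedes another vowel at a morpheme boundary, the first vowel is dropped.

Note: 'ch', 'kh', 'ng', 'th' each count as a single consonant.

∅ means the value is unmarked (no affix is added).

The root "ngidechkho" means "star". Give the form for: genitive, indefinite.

Attach definiteness indefinite -so (after vowel 'o') → ngidechkhoso.
Attach case genitive -cho → ngidechkhosocho.
Vowel harmony: no change.
Vowel deletion: no change.

ngidechkhosocho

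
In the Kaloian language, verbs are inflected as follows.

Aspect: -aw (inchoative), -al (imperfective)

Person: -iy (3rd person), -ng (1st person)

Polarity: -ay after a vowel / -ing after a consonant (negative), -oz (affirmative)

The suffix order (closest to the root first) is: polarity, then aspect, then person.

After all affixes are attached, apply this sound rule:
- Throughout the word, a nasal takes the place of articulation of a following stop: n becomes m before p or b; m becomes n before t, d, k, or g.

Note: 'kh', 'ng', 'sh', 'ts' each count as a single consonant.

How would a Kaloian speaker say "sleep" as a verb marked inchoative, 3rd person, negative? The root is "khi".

Attach polarity negative -ay (after vowel 'i') → khiay.
Attach aspect inchoative -aw → khiayaw.
Attach person 3rd person -iy → khiayawiy.
Nasal assimilation: no change.

khiayawiy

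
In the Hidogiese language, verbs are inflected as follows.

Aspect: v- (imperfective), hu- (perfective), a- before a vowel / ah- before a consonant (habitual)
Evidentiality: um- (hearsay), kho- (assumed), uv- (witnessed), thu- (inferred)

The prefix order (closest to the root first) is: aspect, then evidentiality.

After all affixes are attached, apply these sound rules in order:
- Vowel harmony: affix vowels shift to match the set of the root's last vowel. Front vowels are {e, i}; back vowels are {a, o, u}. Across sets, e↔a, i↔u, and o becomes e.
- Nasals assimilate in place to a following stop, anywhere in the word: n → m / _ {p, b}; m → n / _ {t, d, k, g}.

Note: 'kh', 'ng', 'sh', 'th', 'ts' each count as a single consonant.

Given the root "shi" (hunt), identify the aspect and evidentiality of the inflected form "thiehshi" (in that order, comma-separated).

habitual, inferred

Segment: thu-ah-shi.
aspect: a/ah- → habitual.
evidentiality: thu- → inferred.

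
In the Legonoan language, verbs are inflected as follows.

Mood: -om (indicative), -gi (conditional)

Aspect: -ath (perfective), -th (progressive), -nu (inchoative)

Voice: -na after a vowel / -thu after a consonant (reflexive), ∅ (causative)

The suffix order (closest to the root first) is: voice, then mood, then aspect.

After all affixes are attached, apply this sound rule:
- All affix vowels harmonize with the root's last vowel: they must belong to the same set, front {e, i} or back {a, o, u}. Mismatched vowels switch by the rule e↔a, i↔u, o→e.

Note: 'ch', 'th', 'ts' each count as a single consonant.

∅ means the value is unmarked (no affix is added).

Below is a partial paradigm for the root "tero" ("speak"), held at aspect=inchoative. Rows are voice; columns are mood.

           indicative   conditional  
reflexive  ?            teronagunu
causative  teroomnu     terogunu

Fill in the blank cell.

Attach voice reflexive -na (after vowel 'o') → terona.
Attach mood indicative -om → teronaom.
Attach aspect inchoative -nu → teronaomnu.
Vowel harmony: no change.

teronaomnu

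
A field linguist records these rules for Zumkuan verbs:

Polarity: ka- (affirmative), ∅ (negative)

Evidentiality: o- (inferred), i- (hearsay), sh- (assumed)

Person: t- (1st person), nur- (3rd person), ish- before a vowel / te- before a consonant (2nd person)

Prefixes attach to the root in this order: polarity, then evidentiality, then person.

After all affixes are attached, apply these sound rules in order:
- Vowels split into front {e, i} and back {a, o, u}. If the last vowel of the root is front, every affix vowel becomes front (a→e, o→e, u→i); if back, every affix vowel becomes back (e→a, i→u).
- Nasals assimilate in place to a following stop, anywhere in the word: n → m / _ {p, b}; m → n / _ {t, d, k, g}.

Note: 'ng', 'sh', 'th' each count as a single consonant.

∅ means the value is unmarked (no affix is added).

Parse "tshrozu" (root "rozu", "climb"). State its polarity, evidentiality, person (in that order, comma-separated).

negative, assumed, 1st person

Segment: t-sh-rozu.
polarity: ∅ → negative.
evidentiality: sh- → assumed.
person: t- → 1st person.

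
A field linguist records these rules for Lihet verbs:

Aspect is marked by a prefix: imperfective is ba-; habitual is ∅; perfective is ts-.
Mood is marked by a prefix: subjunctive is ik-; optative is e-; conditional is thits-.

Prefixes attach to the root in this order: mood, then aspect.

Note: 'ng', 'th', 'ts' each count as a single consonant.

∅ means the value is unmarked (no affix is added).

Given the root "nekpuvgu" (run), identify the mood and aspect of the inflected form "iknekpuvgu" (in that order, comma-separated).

subjunctive, habitual

Segment: ik-nekpuvgu.
mood: ik- → subjunctive.
aspect: ∅ → habitual.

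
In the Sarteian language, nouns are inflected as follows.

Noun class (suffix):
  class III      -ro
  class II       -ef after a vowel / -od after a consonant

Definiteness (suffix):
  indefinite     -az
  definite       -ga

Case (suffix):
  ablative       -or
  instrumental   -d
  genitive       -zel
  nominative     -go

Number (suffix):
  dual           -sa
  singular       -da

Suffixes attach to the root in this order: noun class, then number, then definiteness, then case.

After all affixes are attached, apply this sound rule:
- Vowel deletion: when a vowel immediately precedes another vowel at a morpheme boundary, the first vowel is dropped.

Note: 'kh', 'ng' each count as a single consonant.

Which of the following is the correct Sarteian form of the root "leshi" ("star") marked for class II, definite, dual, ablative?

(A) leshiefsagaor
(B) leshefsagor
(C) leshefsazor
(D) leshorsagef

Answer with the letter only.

B

Attach noun class class II -ef (after vowel 'i') → leshief.
Attach number dual -sa → leshiefsa.
Attach definiteness definite -ga → leshiefsaga.
Attach case ablative -or → leshiefsagaor.
Apply vowel deletion: leshiefsagaor → leshefsagor.
So the correct form is leshefsagor, option (B).
(C) leshefsazor is wrong: it uses indefinite instead of definite for definiteness.
(A) leshiefsagaor is wrong: it fails to apply the sound rule(s).
(D) leshorsagef is wrong: it has the affixes in the wrong order.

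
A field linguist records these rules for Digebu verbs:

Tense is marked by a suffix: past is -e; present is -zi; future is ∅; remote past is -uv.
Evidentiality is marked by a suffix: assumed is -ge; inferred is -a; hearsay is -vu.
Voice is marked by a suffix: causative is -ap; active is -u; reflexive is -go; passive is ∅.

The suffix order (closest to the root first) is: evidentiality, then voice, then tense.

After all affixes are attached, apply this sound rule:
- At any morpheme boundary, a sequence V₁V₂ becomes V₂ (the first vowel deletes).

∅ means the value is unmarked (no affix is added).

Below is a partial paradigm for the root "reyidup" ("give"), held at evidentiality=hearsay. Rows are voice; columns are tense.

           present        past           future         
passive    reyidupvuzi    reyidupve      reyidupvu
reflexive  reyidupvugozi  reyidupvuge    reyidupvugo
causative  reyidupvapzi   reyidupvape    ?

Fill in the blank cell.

Attach evidentiality hearsay -vu → reyidupvu.
Attach voice causative -ap → reyidupvuap.
tense = future: zero marking, form stays reyidupvuap.
Apply vowel deletion: reyidupvuap → reyidupvap.

reyidupvap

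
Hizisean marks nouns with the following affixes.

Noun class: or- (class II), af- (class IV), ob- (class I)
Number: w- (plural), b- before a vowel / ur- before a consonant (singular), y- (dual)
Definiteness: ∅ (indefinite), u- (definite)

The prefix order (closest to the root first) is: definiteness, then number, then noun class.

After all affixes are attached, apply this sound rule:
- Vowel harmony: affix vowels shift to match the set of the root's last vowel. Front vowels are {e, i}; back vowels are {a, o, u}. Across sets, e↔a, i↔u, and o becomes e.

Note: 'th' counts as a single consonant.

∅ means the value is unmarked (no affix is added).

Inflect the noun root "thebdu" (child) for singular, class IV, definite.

Attach definiteness definite u- → uthebdu.
Attach number singular b- (before vowel 'u') → buthebdu.
Attach noun class class IV af- → afbuthebdu.
Vowel harmony: no change.

afbuthebdu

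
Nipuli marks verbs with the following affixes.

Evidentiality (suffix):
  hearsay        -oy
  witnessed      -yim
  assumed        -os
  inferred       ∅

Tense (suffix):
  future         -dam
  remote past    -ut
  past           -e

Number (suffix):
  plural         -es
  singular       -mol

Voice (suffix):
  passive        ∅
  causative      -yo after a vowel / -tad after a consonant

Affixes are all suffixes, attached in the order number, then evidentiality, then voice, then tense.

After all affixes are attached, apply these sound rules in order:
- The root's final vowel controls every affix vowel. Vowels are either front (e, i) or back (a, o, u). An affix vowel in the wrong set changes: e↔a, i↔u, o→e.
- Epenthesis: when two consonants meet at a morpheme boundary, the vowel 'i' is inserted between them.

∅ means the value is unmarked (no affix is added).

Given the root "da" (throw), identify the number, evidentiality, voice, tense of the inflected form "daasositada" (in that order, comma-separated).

plural, assumed, causative, past

Segment: da-es-os-tad-e.
number: -es → plural.
evidentiality: -os → assumed.
voice: -yo/tad → causative.
tense: -e → past.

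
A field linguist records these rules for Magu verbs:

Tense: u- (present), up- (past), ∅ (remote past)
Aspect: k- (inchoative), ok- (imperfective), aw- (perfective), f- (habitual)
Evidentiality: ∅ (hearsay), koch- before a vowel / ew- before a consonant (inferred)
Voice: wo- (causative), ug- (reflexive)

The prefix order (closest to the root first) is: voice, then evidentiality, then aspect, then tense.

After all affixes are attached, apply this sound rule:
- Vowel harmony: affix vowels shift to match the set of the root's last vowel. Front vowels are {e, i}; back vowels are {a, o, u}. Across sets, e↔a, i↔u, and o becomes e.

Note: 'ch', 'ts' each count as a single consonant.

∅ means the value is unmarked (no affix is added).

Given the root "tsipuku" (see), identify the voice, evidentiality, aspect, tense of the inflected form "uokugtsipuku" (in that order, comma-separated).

reflexive, hearsay, imperfective, present

Segment: u-ok-ug-tsipuku.
voice: ug- → reflexive.
evidentiality: ∅ → hearsay.
aspect: ok- → imperfective.
tense: u- → present.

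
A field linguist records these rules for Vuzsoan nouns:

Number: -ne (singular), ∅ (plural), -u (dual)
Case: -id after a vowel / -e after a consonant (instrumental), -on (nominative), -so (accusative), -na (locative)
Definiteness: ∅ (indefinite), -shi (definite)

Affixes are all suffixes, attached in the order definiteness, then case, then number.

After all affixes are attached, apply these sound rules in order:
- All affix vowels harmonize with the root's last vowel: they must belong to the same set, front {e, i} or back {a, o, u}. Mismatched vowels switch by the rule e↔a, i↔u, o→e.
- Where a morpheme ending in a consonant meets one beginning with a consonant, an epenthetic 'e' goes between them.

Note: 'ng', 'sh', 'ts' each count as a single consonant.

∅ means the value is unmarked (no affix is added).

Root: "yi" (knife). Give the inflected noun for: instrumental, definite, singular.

Attach definiteness definite -shi → yishi.
Attach case instrumental -id (after vowel 'i') → yishiid.
Attach number singular -ne → yishiidne.
Vowel harmony: no change.
Apply epenthesis: yishiidne → yishiidene.

yishiidene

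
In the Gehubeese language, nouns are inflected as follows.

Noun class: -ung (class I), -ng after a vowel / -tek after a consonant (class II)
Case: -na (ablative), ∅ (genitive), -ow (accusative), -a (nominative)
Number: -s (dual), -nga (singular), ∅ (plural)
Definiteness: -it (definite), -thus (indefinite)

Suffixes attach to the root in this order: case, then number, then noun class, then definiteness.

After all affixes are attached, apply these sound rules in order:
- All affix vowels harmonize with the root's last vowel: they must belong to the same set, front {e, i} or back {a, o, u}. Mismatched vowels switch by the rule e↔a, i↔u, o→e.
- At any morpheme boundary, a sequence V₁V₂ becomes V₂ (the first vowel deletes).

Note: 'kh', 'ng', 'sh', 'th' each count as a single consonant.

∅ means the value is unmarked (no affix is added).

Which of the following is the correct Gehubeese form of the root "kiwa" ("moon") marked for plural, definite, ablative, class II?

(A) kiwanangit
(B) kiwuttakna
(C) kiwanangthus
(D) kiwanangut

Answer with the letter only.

Attach case ablative -na → kiwana.
number = plural: zero marking, form stays kiwana.
Attach noun class class II -ng (after vowel 'a') → kiwanang.
Attach definiteness definite -it → kiwanangit.
Apply vowel harmony: kiwanangit → kiwanangut.
Vowel deletion: no change.
So the correct form is kiwanangut, option (D).
(C) kiwanangthus is wrong: it uses indefinite instead of definite for definiteness.
(B) kiwuttakna is wrong: it has the affixes in the wrong order.
(A) kiwanangit is wrong: it fails to apply the sound rule(s).

D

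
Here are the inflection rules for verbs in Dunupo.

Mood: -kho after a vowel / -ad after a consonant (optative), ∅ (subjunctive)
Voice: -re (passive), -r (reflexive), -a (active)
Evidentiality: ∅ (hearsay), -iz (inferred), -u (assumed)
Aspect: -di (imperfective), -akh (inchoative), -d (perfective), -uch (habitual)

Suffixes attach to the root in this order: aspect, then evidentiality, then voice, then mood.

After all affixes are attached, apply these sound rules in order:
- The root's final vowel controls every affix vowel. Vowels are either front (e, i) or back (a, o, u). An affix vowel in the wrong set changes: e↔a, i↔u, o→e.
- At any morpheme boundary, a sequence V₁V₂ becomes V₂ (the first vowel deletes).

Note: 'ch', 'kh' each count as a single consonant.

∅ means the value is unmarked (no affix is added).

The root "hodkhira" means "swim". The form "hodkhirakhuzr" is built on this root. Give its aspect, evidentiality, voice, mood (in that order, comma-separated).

inchoative, inferred, reflexive, subjunctive

Segment: hodkhira-akh-iz-r.
aspect: -akh → inchoative.
evidentiality: -iz → inferred.
voice: -r → reflexive.
mood: ∅ → subjunctive.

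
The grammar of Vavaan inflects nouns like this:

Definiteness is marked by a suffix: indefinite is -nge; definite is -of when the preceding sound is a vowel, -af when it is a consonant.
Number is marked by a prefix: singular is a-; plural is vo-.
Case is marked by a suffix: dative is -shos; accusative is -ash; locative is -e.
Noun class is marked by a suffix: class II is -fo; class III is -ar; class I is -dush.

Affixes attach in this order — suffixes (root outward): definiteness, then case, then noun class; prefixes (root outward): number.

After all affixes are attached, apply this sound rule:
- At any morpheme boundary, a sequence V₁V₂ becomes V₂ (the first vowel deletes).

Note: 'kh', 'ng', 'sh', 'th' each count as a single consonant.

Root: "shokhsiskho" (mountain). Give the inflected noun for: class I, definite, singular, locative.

ashokhsiskhofedush

Attach number singular a- → ashokhsiskho.
Attach definiteness definite -of (after vowel 'o') → ashokhsiskhoof.
Attach case locative -e → ashokhsiskhoofe.
Attach noun class class I -dush → ashokhsiskhoofedush.
Apply vowel deletion: ashokhsiskhoofedush → ashokhsiskhofedush.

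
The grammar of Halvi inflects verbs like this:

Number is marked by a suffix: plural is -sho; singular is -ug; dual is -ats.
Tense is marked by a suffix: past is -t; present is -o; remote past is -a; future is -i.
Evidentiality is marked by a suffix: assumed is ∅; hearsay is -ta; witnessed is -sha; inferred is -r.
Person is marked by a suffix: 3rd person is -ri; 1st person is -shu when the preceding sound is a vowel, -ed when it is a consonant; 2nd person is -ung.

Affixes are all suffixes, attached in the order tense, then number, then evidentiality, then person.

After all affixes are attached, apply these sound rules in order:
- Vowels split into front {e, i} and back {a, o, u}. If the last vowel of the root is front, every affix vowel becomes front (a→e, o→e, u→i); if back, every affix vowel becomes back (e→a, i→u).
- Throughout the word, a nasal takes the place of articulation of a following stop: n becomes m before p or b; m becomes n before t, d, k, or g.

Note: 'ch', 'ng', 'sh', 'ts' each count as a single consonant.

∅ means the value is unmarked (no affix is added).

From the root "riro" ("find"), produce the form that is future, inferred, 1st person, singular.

rirouugrad

Attach tense future -i → riroi.
Attach number singular -ug → riroiug.
Attach evidentiality inferred -r → riroiugr.
Attach person 1st person -ed (after consonant 'r') → riroiugred.
Apply vowel harmony: riroiugred → rirouugrad.
Nasal assimilation: no change.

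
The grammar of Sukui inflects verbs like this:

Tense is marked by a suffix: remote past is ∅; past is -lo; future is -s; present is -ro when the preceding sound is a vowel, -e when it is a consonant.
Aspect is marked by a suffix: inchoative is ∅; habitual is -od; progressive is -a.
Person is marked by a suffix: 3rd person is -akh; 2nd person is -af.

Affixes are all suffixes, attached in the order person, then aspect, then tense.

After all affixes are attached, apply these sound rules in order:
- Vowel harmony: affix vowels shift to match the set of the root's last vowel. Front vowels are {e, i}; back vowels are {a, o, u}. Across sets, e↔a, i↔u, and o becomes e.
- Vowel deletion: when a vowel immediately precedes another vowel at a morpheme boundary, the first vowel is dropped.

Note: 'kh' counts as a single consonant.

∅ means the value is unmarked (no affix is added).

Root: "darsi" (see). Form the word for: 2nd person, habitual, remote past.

darsefed

Attach person 2nd person -af → darsiaf.
Attach aspect habitual -od → darsiafod.
tense = remote past: zero marking, form stays darsiafod.
Apply vowel harmony: darsiafod → darsiefed.
Apply vowel deletion: darsiefed → darsefed.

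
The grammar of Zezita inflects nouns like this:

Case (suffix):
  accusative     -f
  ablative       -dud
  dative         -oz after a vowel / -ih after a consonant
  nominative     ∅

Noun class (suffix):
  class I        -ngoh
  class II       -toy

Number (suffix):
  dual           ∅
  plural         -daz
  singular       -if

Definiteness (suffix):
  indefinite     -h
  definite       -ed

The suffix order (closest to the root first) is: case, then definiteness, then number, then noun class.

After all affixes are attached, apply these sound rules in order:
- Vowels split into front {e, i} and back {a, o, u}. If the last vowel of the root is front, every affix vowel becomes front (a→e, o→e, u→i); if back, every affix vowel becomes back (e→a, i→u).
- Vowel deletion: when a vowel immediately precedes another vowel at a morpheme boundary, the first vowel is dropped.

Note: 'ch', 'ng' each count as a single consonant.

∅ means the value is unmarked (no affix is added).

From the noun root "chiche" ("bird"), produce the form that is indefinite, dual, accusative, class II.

chichefhtey

Attach case accusative -f → chichef.
Attach definiteness indefinite -h → chichefh.
number = dual: zero marking, form stays chichefh.
Attach noun class class II -toy → chichefhtoy.
Apply vowel harmony: chichefhtoy → chichefhtey.
Vowel deletion: no change.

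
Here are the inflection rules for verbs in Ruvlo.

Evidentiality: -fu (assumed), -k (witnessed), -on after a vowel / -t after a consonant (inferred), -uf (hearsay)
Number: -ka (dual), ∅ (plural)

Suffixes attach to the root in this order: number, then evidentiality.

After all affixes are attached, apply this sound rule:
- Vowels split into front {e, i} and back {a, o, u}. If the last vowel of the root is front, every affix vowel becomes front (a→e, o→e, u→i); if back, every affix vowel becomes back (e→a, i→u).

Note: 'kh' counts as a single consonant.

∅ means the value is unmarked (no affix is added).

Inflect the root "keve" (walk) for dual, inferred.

kevekeen

Attach number dual -ka → keveka.
Attach evidentiality inferred -on (after vowel 'a') → kevekaon.
Apply vowel harmony: kevekaon → kevekeen.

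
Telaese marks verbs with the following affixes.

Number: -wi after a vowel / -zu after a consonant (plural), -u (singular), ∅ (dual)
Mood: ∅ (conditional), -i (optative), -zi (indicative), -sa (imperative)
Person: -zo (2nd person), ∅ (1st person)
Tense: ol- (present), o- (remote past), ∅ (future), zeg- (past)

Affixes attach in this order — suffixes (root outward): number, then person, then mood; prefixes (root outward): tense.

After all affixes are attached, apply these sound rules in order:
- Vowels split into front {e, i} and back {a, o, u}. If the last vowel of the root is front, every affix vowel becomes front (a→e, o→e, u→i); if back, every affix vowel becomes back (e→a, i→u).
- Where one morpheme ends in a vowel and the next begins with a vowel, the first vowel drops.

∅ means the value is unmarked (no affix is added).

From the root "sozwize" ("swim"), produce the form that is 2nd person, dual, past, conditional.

number = dual: zero marking, form stays sozwize.
Attach tense past zeg- → zegsozwize.
Attach person 2nd person -zo → zegsozwizezo.
mood = conditional: zero marking, form stays zegsozwizezo.
Apply vowel harmony: zegsozwizezo → zegsozwizeze.
Vowel deletion: no change.

zegsozwizeze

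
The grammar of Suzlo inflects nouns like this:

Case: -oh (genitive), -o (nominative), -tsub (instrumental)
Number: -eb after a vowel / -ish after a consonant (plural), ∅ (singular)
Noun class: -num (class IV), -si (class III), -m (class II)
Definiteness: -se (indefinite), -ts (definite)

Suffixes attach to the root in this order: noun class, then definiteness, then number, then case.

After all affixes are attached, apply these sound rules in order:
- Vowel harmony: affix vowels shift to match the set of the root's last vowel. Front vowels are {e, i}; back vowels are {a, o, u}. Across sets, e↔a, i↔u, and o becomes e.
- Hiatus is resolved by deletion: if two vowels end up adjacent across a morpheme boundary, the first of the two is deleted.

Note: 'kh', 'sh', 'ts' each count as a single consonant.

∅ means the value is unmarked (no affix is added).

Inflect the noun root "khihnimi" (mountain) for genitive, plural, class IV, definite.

Attach noun class class IV -num → khihniminum.
Attach definiteness definite -ts → khihniminumts.
Attach number plural -ish (after consonant 'ts') → khihniminumtsish.
Attach case genitive -oh → khihniminumtsishoh.
Apply vowel harmony: khihniminumtsishoh → khihniminimtsisheh.
Vowel deletion: no change.

khihniminimtsisheh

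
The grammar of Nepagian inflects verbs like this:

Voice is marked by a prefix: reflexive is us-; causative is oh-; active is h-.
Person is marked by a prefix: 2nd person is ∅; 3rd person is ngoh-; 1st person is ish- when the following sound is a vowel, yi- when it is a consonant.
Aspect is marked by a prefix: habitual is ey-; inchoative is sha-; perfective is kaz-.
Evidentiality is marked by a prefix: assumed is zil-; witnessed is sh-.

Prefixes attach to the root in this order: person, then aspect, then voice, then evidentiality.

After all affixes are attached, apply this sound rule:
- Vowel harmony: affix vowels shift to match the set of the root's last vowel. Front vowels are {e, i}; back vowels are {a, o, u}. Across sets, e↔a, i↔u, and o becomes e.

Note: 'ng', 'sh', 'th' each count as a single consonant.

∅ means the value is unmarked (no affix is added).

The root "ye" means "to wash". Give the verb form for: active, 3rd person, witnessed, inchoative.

Attach person 3rd person ngoh- → ngohye.
Attach aspect inchoative sha- → shangohye.
Attach voice active h- → hshangohye.
Attach evidentiality witnessed sh- → shhshangohye.
Apply vowel harmony: shhshangohye → shhshengehye.

shhshengehye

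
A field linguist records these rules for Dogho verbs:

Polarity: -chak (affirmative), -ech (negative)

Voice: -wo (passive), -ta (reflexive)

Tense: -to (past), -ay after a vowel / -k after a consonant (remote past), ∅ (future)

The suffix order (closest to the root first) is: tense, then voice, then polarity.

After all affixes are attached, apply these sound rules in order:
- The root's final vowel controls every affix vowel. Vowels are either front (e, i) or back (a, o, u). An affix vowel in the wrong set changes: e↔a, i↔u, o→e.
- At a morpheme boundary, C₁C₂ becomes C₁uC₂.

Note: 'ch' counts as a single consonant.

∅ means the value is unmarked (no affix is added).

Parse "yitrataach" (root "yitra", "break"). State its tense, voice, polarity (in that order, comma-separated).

future, reflexive, negative

Segment: yitra-ta-ech.
tense: ∅ → future.
voice: -ta → reflexive.
polarity: -ech → negative.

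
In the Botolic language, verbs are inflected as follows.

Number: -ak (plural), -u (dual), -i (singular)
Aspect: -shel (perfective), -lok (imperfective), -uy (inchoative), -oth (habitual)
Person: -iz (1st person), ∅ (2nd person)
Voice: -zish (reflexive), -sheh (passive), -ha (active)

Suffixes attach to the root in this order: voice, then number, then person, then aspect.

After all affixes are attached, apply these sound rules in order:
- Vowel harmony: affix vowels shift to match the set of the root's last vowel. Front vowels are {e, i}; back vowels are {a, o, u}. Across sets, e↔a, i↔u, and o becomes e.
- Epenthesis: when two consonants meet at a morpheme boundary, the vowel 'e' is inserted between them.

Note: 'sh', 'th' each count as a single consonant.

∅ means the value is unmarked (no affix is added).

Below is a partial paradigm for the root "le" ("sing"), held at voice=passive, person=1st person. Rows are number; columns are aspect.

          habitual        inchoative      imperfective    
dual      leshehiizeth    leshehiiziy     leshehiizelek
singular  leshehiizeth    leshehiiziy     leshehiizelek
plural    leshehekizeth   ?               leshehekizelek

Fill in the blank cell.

Attach voice passive -sheh → lesheh.
Attach number plural -ak → leshehak.
Attach person 1st person -iz → leshehakiz.
Attach aspect inchoative -uy → leshehakizuy.
Apply vowel harmony: leshehakizuy → leshehekiziy.
Epenthesis: no change.

leshehekiziy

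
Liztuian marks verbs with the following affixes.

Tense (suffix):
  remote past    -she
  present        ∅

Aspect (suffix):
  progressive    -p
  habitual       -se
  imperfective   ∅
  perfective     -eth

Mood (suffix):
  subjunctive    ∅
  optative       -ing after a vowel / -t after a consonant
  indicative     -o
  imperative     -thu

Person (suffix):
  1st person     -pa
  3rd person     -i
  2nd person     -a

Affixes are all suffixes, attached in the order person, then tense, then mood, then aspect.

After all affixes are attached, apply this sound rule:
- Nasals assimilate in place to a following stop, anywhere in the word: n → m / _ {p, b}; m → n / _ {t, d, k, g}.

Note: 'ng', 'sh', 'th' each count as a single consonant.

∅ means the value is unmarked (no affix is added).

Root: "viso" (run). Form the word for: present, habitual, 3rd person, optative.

Attach person 3rd person -i → visoi.
tense = present: zero marking, form stays visoi.
Attach mood optative -ing (after vowel 'i') → visoiing.
Attach aspect habitual -se → visoiingse.
Nasal assimilation: no change.

visoiingse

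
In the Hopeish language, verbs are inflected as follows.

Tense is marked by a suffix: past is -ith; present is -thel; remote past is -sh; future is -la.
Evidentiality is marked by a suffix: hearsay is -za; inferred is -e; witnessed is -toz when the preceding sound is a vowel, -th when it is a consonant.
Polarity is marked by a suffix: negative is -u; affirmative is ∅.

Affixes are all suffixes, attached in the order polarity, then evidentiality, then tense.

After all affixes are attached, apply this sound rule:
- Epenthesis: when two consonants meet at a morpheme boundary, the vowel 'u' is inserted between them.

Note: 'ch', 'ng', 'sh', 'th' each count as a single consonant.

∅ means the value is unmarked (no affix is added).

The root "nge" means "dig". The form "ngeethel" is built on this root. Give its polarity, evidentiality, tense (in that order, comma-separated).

affirmative, inferred, present

Segment: nge-e-thel.
polarity: ∅ → affirmative.
evidentiality: -e → inferred.
tense: -thel → present.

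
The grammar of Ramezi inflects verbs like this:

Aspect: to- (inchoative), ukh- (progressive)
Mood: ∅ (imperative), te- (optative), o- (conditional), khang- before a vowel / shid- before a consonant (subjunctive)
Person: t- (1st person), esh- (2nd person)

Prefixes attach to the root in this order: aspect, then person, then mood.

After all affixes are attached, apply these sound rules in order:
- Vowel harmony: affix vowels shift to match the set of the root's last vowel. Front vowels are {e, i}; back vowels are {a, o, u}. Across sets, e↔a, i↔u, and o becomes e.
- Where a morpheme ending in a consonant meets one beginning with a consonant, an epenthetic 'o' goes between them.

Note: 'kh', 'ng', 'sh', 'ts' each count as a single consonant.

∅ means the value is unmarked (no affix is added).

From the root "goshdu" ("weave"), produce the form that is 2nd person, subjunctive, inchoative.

khangashotogoshdu

Attach aspect inchoative to- → togoshdu.
Attach person 2nd person esh- → eshtogoshdu.
Attach mood subjunctive khang- (before vowel 'e') → khangeshtogoshdu.
Apply vowel harmony: khangeshtogoshdu → khangashtogoshdu.
Apply epenthesis: khangashtogoshdu → khangashotogoshdu.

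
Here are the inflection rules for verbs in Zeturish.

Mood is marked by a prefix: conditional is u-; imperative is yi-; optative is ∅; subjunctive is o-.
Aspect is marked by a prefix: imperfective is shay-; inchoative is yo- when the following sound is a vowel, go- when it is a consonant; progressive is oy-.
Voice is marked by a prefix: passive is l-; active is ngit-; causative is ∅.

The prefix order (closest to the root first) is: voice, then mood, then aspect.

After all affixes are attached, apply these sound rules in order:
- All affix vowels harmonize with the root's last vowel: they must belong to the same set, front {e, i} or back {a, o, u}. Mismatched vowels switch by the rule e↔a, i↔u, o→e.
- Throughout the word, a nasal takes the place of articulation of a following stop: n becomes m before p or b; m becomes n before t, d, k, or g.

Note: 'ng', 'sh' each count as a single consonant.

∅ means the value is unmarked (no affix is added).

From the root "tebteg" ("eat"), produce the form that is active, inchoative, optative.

gengittebteg

Attach voice active ngit- → ngittebteg.
mood = optative: zero marking, form stays ngittebteg.
Attach aspect inchoative go- (before consonant 'ng') → gongittebteg.
Apply vowel harmony: gongittebteg → gengittebteg.
Nasal assimilation: no change.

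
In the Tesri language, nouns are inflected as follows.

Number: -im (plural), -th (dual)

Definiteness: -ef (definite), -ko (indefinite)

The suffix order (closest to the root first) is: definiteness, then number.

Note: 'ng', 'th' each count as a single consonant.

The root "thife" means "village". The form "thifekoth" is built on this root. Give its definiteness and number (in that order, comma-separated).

indefinite, dual

Segment: thife-ko-th.
definiteness: -ko → indefinite.
number: -th → dual.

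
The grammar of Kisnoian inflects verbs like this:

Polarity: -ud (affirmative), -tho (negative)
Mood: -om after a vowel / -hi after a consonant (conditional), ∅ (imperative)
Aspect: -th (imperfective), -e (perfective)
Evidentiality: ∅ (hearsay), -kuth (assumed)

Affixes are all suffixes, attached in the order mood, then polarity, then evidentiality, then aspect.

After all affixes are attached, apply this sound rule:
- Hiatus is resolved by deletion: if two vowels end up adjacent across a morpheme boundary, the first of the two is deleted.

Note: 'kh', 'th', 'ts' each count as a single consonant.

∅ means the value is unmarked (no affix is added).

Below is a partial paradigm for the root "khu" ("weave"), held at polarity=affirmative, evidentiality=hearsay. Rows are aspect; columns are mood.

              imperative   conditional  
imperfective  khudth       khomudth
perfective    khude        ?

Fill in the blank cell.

Attach mood conditional -om (after vowel 'u') → khuom.
Attach polarity affirmative -ud → khuomud.
evidentiality = hearsay: zero marking, form stays khuomud.
Attach aspect perfective -e → khuomude.
Apply vowel deletion: khuomude → khomude.

khomude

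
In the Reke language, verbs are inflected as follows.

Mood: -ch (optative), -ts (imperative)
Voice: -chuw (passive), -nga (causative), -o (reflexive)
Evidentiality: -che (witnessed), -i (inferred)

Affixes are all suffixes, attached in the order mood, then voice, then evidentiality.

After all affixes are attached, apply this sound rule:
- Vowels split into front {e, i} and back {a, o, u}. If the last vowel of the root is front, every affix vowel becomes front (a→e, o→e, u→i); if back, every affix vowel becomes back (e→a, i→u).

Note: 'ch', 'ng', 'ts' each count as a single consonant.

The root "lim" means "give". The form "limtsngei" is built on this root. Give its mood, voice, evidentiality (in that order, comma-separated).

Segment: lim-ts-nga-i.
mood: -ts → imperative.
voice: -nga → causative.
evidentiality: -i → inferred.

imperative, causative, inferred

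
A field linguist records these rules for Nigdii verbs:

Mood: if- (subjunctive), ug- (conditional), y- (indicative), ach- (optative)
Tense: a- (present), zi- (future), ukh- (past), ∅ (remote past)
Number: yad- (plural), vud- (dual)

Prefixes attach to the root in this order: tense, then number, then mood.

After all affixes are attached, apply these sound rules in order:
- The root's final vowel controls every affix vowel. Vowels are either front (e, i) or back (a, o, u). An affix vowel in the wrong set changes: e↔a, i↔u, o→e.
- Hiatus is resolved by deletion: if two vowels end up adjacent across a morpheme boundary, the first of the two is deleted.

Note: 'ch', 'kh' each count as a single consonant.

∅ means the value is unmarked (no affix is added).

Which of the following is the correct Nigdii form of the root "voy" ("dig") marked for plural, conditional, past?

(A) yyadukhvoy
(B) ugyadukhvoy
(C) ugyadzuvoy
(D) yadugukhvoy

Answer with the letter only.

Attach tense past ukh- → ukhvoy.
Attach number plural yad- → yadukhvoy.
Attach mood conditional ug- → ugyadukhvoy.
Vowel harmony: no change.
Vowel deletion: no change.
So the correct form is ugyadukhvoy, option (B).
(A) yyadukhvoy is wrong: it uses indicative instead of conditional for mood.
(D) yadugukhvoy is wrong: it has the affixes in the wrong order.
(C) ugyadzuvoy is wrong: it uses future instead of past for tense.

B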